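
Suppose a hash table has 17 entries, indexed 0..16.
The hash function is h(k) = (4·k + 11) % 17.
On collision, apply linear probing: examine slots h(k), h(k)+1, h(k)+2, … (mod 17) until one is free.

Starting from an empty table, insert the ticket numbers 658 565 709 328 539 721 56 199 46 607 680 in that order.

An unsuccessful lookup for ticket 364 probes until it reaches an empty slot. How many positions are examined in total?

2

658 hashes to 8; slot 8 is free -> place at 8.
565 hashes to 10; slot 10 is free -> place at 10.
709 hashes to 8; 8 taken -> place at 9.
328 hashes to 14; slot 14 is free -> place at 14.
539 hashes to 8; 8,9,10 taken -> place at 11.
721 hashes to 5; slot 5 is free -> place at 5.
56 hashes to 14; 14 taken -> place at 15.
199 hashes to 8; 8,9,10,11 taken -> place at 12.
46 hashes to 8; 8,9,10,11,12 taken -> place at 13.
607 hashes to 8; 8,9,10,11,12,13,14,15 taken -> place at 16.
680 hashes to 11; 11,12,13,14,15,16 taken -> place at 0.
Table: [680, —, —, —, —, 721, —, —, 658, 709, 565, 539, 199, 46, 328, 56, 607]
Lookup 364: h=5, probe 5,6 → slot 6 empty, not found.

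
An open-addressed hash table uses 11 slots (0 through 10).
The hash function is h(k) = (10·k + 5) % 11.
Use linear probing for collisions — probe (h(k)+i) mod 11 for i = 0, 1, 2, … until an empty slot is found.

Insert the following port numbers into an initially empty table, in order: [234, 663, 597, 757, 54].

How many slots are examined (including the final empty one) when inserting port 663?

234: h=2 -> slot 2
663: h=2, probe 2,3 -> slot 3
597: h=2, probe 2,3,4 -> slot 4
757: h=7 -> slot 7
54: h=6 -> slot 6
Table: [—, —, 234, 663, 597, —, 54, 757, —, —, —]

2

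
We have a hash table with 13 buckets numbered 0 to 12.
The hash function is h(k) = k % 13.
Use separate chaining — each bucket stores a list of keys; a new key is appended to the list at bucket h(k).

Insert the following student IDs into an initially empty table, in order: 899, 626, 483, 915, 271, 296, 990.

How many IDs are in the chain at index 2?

4

899 -> bucket 2
626 -> bucket 2 (collision)
483 -> bucket 2 (collision)
915 -> bucket 5
271 -> bucket 11
296 -> bucket 10
990 -> bucket 2 (collision)
Final buckets:
0: —
1: —
2: 899 -> 626 -> 483 -> 990
3: —
4: —
5: 915
6: —
7: —
8: —
9: —
10: 296
11: 271
12: —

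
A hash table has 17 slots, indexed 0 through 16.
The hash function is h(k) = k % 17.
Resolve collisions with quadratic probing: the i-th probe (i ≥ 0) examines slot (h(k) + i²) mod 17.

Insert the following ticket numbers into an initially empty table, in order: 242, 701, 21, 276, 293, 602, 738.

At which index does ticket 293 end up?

3

242 hashes to 4; slot 4 is free => place at 4.
701 hashes to 4; 4 taken => place at 5.
21 hashes to 4; 4,5 taken => place at 8.
276 hashes to 4; 4,5,8 taken => place at 13.
293 hashes to 4; 4,5,8,13 taken => place at 3.
602 hashes to 7; slot 7 is free => place at 7.
738 hashes to 7; 7,8 taken => place at 11.
Table: [_, _, _, 293, 242, 701, _, 602, 21, _, _, 738, _, 276, _, _, _]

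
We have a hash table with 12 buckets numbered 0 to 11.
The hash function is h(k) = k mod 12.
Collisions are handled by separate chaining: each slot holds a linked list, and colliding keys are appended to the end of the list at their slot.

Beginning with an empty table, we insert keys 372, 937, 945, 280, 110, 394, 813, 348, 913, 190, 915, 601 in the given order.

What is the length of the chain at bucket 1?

3

Insert 372: h=0, bucket 0 empty → new chain.
Insert 937: h=1, bucket 1 empty → new chain.
Insert 945: h=9, bucket 9 empty → new chain.
Insert 280: h=4, bucket 4 empty → new chain.
Insert 110: h=2, bucket 2 empty → new chain.
Insert 394: h=10, bucket 10 empty → new chain.
Insert 813: h=9, bucket 9 nonempty → append to chain.
Insert 348: h=0, bucket 0 nonempty → append to chain.
Insert 913: h=1, bucket 1 nonempty → append to chain.
Insert 190: h=10, bucket 10 nonempty → append to chain.
Insert 915: h=3, bucket 3 empty → new chain.
Insert 601: h=1, bucket 1 nonempty → append to chain.
Final buckets:
0: 372 -> 348
1: 937 -> 913 -> 601
2: 110
3: 915
4: 280
5: .
6: .
7: .
8: .
9: 945 -> 813
10: 394 -> 190
11: .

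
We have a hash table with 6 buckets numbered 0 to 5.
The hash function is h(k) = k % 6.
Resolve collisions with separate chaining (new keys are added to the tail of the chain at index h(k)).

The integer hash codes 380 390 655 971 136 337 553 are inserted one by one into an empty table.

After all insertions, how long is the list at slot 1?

Insert 380: h=2, bucket 2 empty → new chain.
Insert 390: h=0, bucket 0 empty → new chain.
Insert 655: h=1, bucket 1 empty → new chain.
Insert 971: h=5, bucket 5 empty → new chain.
Insert 136: h=4, bucket 4 empty → new chain.
Insert 337: h=1, bucket 1 nonempty → append to chain.
Insert 553: h=1, bucket 1 nonempty → append to chain.
Final buckets:
0: 390
1: 655 -> 337 -> 553
2: 380
3: ∅
4: 136
5: 971

3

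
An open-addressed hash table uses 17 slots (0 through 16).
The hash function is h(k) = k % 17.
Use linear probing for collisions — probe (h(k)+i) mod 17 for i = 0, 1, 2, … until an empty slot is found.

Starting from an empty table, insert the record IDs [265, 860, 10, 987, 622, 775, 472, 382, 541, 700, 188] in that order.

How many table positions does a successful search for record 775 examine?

5

Insert 265: h=10, slot 10 empty -> index 10.
Insert 860: h=10, slot 10 occupied -> index 11.
Insert 10: h=10, slots 10,11 occupied -> index 12.
Insert 987: h=1, slot 1 empty -> index 1.
Insert 622: h=10, slots 10,11,12 occupied -> index 13.
Insert 775: h=10, slots 10,11,12,13 occupied -> index 14.
Insert 472: h=13, slots 13,14 occupied -> index 15.
Insert 382: h=8, slot 8 empty -> index 8.
Insert 541: h=14, slots 14,15 occupied -> index 16.
Insert 700: h=3, slot 3 empty -> index 3.
Insert 188: h=1, slot 1 occupied -> index 2.
Table: [_, 987, 188, 700, _, _, _, _, 382, _, 265, 860, 10, 622, 775, 472, 541]
Lookup 775: h=10, probe 10,11,12,13,14 → found at 14.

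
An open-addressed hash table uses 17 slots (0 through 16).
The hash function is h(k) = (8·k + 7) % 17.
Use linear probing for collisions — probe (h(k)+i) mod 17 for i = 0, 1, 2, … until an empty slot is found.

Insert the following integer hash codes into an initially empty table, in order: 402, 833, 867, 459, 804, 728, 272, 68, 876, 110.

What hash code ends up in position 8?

Insert 402: h=10, slot 10 empty → index 10.
Insert 833: h=7, slot 7 empty → index 7.
Insert 867: h=7, slot 7 occupied → index 8.
Insert 459: h=7, slots 7,8 occupied → index 9.
Insert 804: h=13, slot 13 empty → index 13.
Insert 728: h=0, slot 0 empty → index 0.
Insert 272: h=7, slots 7,8,9,10 occupied → index 11.
Insert 68: h=7, slots 7,8,9,10,11 occupied → index 12.
Insert 876: h=11, slots 11,12,13 occupied → index 14.
Insert 110: h=3, slot 3 empty → index 3.
Table: [728, —, —, 110, —, —, —, 833, 867, 459, 402, 272, 68, 804, 876, —, —]

867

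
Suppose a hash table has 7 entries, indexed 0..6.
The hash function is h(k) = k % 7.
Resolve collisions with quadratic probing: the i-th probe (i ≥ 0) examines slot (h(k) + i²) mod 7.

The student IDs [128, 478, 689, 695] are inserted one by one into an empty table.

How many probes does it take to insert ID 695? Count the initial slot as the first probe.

3

Insert 128: h=2, slot 2 empty => index 2.
Insert 478: h=2, slot 2 occupied => index 3.
Insert 689: h=3, slot 3 occupied => index 4.
Insert 695: h=2, slots 2,3 occupied => index 6.
Table: [_, _, 128, 478, 689, _, 695]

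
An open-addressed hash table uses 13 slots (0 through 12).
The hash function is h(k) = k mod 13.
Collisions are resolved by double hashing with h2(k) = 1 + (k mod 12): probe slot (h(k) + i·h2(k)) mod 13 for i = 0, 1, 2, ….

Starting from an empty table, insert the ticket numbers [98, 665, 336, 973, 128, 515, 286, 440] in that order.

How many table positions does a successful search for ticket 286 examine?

3

98: h=7 -> slot 7
665: h=2 -> slot 2
336: h=11 -> slot 11
973: h=11, h2=2, probe 11,0 -> slot 0
128: h=11, h2=9, probe 11,7,3 -> slot 3
515: h=8 -> slot 8
286: h=0, h2=11, probe 0,11,9 -> slot 9
440: h=11, h2=9, probe 11,7,3,12 -> slot 12
Table: [973, ∅, 665, 128, ∅, ∅, ∅, 98, 515, 286, ∅, 336, 440]
Lookup 286: h=0, h2=11, probe 0,11,9 → found at 9.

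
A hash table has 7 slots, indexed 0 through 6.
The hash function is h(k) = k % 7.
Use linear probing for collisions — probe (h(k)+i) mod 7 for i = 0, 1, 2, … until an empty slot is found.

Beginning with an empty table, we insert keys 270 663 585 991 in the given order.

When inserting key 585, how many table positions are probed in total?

3

270 hashes to 4; slot 4 is free => place at 4.
663 hashes to 5; slot 5 is free => place at 5.
585 hashes to 4; 4,5 taken => place at 6.
991 hashes to 4; 4,5,6 taken => place at 0.
Table: [991, _, _, _, 270, 663, 585]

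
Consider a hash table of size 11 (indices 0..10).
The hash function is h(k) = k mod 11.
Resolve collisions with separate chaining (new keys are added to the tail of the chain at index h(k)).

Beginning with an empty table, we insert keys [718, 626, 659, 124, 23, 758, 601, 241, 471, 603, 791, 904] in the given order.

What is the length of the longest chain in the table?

718 -> bucket 3
626 -> bucket 10
659 -> bucket 10 (collision)
124 -> bucket 3 (collision)
23 -> bucket 1
758 -> bucket 10 (collision)
601 -> bucket 7
241 -> bucket 10 (collision)
471 -> bucket 9
603 -> bucket 9 (collision)
791 -> bucket 10 (collision)
904 -> bucket 2
Final buckets:
0: .
1: 23
2: 904
3: 718 -> 124
4: .
5: .
6: .
7: 601
8: .
9: 471 -> 603
10: 626 -> 659 -> 758 -> 241 -> 791

5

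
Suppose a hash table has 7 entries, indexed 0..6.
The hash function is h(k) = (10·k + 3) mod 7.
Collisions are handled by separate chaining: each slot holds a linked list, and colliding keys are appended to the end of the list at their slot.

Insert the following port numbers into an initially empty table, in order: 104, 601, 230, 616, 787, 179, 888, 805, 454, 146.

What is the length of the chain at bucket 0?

6

104 -> bucket 0
601 -> bucket 0 (collision)
230 -> bucket 0 (collision)
616 -> bucket 3
787 -> bucket 5
179 -> bucket 1
888 -> bucket 0 (collision)
805 -> bucket 3 (collision)
454 -> bucket 0 (collision)
146 -> bucket 0 (collision)
Final buckets:
0: 104 -> 601 -> 230 -> 888 -> 454 -> 146
1: 179
2: _
3: 616 -> 805
4: _
5: 787
6: _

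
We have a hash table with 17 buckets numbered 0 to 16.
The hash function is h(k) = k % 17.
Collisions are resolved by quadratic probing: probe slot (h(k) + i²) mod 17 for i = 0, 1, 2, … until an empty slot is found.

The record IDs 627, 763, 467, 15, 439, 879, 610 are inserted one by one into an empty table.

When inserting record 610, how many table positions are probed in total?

4

627: h=15 => slot 15
763: h=15, probe 15,16 => slot 16
467: h=8 => slot 8
15: h=15, probe 15,16,2 => slot 2
439: h=14 => slot 14
879: h=12 => slot 12
610: h=15, probe 15,16,2,7 => slot 7
Table: [—, —, 15, —, —, —, —, 610, 467, —, —, —, 879, —, 439, 627, 763]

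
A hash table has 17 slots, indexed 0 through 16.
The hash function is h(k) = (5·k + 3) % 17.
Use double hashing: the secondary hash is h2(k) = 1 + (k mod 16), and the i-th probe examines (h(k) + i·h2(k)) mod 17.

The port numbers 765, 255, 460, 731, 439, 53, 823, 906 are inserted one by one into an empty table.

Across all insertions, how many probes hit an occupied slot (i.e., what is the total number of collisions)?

2

765: h=3 -> slot 3
255: h=3, h2=16, probe 3,2 -> slot 2
460: h=8 -> slot 8
731: h=3, h2=12, probe 3,15 -> slot 15
439: h=5 -> slot 5
53: h=13 -> slot 13
823: h=4 -> slot 4
906: h=11 -> slot 11
Table: [∅, ∅, 255, 765, 823, 439, ∅, ∅, 460, ∅, ∅, 906, ∅, 53, ∅, 731, ∅]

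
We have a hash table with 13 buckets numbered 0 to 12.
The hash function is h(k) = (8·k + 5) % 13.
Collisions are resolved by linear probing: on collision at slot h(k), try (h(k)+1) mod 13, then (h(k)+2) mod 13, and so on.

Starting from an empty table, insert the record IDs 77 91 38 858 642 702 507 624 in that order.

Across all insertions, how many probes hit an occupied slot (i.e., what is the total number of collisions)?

77: h=10 → slot 10
91: h=5 → slot 5
38: h=10, probe 10,11 → slot 11
858: h=5, probe 5,6 → slot 6
642: h=6, probe 6,7 → slot 7
702: h=5, probe 5,6,7,8 → slot 8
507: h=5, probe 5,6,7,8,9 → slot 9
624: h=5, probe 5,6,7,8,9,10,11,12 → slot 12
Table: [—, —, —, —, —, 91, 858, 642, 702, 507, 77, 38, 624]

17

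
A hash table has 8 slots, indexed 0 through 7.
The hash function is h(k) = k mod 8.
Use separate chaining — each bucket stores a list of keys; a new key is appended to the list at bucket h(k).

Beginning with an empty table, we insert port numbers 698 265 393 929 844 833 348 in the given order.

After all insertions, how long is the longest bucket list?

Insert 698: h=2, bucket 2 empty -> new chain.
Insert 265: h=1, bucket 1 empty -> new chain.
Insert 393: h=1, bucket 1 nonempty -> append to chain.
Insert 929: h=1, bucket 1 nonempty -> append to chain.
Insert 844: h=4, bucket 4 empty -> new chain.
Insert 833: h=1, bucket 1 nonempty -> append to chain.
Insert 348: h=4, bucket 4 nonempty -> append to chain.
Final buckets:
0: -
1: 265 -> 393 -> 929 -> 833
2: 698
3: -
4: 844 -> 348
5: -
6: -
7: -

4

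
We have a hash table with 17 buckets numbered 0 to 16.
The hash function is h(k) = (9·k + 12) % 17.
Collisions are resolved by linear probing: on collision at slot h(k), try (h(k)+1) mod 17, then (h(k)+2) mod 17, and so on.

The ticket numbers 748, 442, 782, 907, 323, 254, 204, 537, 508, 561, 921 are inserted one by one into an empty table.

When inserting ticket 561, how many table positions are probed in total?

8

748 hashes to 12; slot 12 is free -> place at 12.
442 hashes to 12; 12 taken -> place at 13.
782 hashes to 12; 12,13 taken -> place at 14.
907 hashes to 15; slot 15 is free -> place at 15.
323 hashes to 12; 12,13,14,15 taken -> place at 16.
254 hashes to 3; slot 3 is free -> place at 3.
204 hashes to 12; 12,13,14,15,16 taken -> place at 0.
537 hashes to 0; 0 taken -> place at 1.
508 hashes to 11; slot 11 is free -> place at 11.
561 hashes to 12; 12,13,14,15,16,0,1 taken -> place at 2.
921 hashes to 5; slot 5 is free -> place at 5.
Table: [204, 537, 561, 254, ., 921, ., ., ., ., ., 508, 748, 442, 782, 907, 323]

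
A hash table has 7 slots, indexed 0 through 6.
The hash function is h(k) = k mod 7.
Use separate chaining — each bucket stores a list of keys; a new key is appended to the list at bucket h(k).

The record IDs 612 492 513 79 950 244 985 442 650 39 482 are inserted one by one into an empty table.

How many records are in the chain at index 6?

3

612 -> bucket 3
492 -> bucket 2
513 -> bucket 2 (collision)
79 -> bucket 2 (collision)
950 -> bucket 5
244 -> bucket 6
985 -> bucket 5 (collision)
442 -> bucket 1
650 -> bucket 6 (collision)
39 -> bucket 4
482 -> bucket 6 (collision)
Final buckets:
0: _
1: 442
2: 492 -> 513 -> 79
3: 612
4: 39
5: 950 -> 985
6: 244 -> 650 -> 482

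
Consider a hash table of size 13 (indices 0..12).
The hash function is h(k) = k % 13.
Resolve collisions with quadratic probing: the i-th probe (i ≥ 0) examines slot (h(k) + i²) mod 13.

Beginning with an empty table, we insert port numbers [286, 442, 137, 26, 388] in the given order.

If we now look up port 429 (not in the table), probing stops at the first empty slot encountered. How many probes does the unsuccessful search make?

4

Insert 286: h=0, slot 0 empty => index 0.
Insert 442: h=0, slot 0 occupied => index 1.
Insert 137: h=7, slot 7 empty => index 7.
Insert 26: h=0, slots 0,1 occupied => index 4.
Insert 388: h=11, slot 11 empty => index 11.
Table: [286, 442, ., ., 26, ., ., 137, ., ., ., 388, .]
Lookup 429: h=0, probe 0,1,4,9 → slot 9 empty, not found.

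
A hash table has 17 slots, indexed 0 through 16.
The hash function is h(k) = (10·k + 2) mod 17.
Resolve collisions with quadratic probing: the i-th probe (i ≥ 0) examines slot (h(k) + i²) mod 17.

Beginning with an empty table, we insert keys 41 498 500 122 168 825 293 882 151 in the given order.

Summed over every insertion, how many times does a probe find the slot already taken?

Insert 41: h=4, slot 4 empty -> index 4.
Insert 498: h=1, slot 1 empty -> index 1.
Insert 500: h=4, slot 4 occupied -> index 5.
Insert 122: h=15, slot 15 empty -> index 15.
Insert 168: h=16, slot 16 empty -> index 16.
Insert 825: h=7, slot 7 empty -> index 7.
Insert 293: h=8, slot 8 empty -> index 8.
Insert 882: h=16, slot 16 occupied -> index 0.
Insert 151: h=16, slots 16,0 occupied -> index 3.
Table: [882, 498, —, 151, 41, 500, —, 825, 293, —, —, —, —, —, —, 122, 168]

4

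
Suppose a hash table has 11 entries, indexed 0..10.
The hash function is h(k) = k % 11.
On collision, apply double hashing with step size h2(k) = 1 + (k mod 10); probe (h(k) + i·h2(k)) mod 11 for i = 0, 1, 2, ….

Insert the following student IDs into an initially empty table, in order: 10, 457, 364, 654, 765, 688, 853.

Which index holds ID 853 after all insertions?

10 hashes to 10; slot 10 is free -> place at 10.
457 hashes to 6; slot 6 is free -> place at 6.
364 hashes to 1; slot 1 is free -> place at 1.
654 hashes to 5; slot 5 is free -> place at 5.
765 hashes to 6, h2=6; 6,1 taken -> place at 7.
688 hashes to 6, h2=9; 6 taken -> place at 4.
853 hashes to 6, h2=4; 6,10 taken -> place at 3.
Table: [∅, 364, ∅, 853, 688, 654, 457, 765, ∅, ∅, 10]

3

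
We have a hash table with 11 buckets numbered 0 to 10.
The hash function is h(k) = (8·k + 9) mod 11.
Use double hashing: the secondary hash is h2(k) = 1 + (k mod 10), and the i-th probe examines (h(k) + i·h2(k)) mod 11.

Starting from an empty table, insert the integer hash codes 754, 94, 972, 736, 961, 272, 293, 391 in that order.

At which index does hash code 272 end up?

754 hashes to 2; slot 2 is free -> place at 2.
94 hashes to 2, h2=5; 2 taken -> place at 7.
972 hashes to 8; slot 8 is free -> place at 8.
736 hashes to 1; slot 1 is free -> place at 1.
961 hashes to 8, h2=2; 8 taken -> place at 10.
272 hashes to 7, h2=3; 7,10,2 taken -> place at 5.
293 hashes to 10, h2=4; 10 taken -> place at 3.
391 hashes to 2, h2=2; 2 taken -> place at 4.
Table: [., 736, 754, 293, 391, 272, ., 94, 972, ., 961]

5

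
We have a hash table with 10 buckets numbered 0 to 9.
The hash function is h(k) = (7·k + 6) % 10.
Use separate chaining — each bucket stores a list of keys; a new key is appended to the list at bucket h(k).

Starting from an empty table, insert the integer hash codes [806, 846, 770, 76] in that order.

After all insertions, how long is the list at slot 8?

3

Insert 806: h=8, bucket 8 empty -> new chain.
Insert 846: h=8, bucket 8 nonempty -> append to chain.
Insert 770: h=6, bucket 6 empty -> new chain.
Insert 76: h=8, bucket 8 nonempty -> append to chain.
Final buckets:
0: .
1: .
2: .
3: .
4: .
5: .
6: 770
7: .
8: 806 -> 846 -> 76
9: .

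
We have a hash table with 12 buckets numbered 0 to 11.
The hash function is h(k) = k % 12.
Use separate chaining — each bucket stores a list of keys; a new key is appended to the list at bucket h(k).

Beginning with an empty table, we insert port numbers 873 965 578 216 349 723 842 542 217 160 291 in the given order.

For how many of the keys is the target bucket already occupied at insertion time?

873 → bucket 9
965 → bucket 5
578 → bucket 2
216 → bucket 0
349 → bucket 1
723 → bucket 3
842 → bucket 2 (collision)
542 → bucket 2 (collision)
217 → bucket 1 (collision)
160 → bucket 4
291 → bucket 3 (collision)
Final buckets:
0: 216
1: 349 -> 217
2: 578 -> 842 -> 542
3: 723 -> 291
4: 160
5: 965
6: _
7: _
8: _
9: 873
10: _
11: _

4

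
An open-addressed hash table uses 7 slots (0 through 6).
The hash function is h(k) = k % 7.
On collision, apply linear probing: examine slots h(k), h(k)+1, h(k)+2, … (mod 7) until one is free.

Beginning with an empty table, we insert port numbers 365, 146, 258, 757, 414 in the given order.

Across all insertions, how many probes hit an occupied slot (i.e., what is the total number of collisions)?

4

365 hashes to 1; slot 1 is free => place at 1.
146 hashes to 6; slot 6 is free => place at 6.
258 hashes to 6; 6 taken => place at 0.
757 hashes to 1; 1 taken => place at 2.
414 hashes to 1; 1,2 taken => place at 3.
Table: [258, 365, 757, 414, ., ., 146]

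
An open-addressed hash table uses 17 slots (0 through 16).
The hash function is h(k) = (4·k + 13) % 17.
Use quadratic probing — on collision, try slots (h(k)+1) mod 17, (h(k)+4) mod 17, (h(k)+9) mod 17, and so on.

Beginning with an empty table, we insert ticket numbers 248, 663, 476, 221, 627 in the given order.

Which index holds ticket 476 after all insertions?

248 hashes to 2; slot 2 is free -> place at 2.
663 hashes to 13; slot 13 is free -> place at 13.
476 hashes to 13; 13 taken -> place at 14.
221 hashes to 13; 13,14 taken -> place at 0.
627 hashes to 5; slot 5 is free -> place at 5.
Table: [221, —, 248, —, —, 627, —, —, —, —, —, —, —, 663, 476, —, —]

14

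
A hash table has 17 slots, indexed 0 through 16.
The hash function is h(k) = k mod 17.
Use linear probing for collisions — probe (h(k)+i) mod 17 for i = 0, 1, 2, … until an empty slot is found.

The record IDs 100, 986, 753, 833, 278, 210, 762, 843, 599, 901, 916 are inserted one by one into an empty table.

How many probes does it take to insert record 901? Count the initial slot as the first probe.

3

100: h=15 => slot 15
986: h=0 => slot 0
753: h=5 => slot 5
833: h=0, probe 0,1 => slot 1
278: h=6 => slot 6
210: h=6, probe 6,7 => slot 7
762: h=14 => slot 14
843: h=10 => slot 10
599: h=4 => slot 4
901: h=0, probe 0,1,2 => slot 2
916: h=15, probe 15,16 => slot 16
Table: [986, 833, 901, -, 599, 753, 278, 210, -, -, 843, -, -, -, 762, 100, 916]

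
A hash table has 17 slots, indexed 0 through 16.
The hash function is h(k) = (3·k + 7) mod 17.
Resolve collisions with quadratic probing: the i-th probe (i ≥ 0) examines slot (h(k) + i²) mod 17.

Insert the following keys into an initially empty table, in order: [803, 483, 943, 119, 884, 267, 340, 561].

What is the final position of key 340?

16

803 hashes to 2; slot 2 is free => place at 2.
483 hashes to 11; slot 11 is free => place at 11.
943 hashes to 14; slot 14 is free => place at 14.
119 hashes to 7; slot 7 is free => place at 7.
884 hashes to 7; 7 taken => place at 8.
267 hashes to 9; slot 9 is free => place at 9.
340 hashes to 7; 7,8,11 taken => place at 16.
561 hashes to 7; 7,8,11,16 taken => place at 6.
Table: [-, -, 803, -, -, -, 561, 119, 884, 267, -, 483, -, -, 943, -, 340]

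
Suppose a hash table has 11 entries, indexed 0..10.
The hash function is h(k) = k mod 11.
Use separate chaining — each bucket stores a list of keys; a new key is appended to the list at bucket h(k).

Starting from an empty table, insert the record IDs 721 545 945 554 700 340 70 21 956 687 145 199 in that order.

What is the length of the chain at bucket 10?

Insert 721: h=6, bucket 6 empty -> new chain.
Insert 545: h=6, bucket 6 nonempty -> append to chain.
Insert 945: h=10, bucket 10 empty -> new chain.
Insert 554: h=4, bucket 4 empty -> new chain.
Insert 700: h=7, bucket 7 empty -> new chain.
Insert 340: h=10, bucket 10 nonempty -> append to chain.
Insert 70: h=4, bucket 4 nonempty -> append to chain.
Insert 21: h=10, bucket 10 nonempty -> append to chain.
Insert 956: h=10, bucket 10 nonempty -> append to chain.
Insert 687: h=5, bucket 5 empty -> new chain.
Insert 145: h=2, bucket 2 empty -> new chain.
Insert 199: h=1, bucket 1 empty -> new chain.
Final buckets:
0: .
1: 199
2: 145
3: .
4: 554 -> 70
5: 687
6: 721 -> 545
7: 700
8: .
9: .
10: 945 -> 340 -> 21 -> 956

4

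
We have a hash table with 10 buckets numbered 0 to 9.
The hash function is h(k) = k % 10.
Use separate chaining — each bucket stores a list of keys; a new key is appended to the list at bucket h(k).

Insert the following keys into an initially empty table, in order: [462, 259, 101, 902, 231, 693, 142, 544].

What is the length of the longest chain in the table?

3

462 -> bucket 2
259 -> bucket 9
101 -> bucket 1
902 -> bucket 2 (collision)
231 -> bucket 1 (collision)
693 -> bucket 3
142 -> bucket 2 (collision)
544 -> bucket 4
Final buckets:
0: —
1: 101 -> 231
2: 462 -> 902 -> 142
3: 693
4: 544
5: —
6: —
7: —
8: —
9: 259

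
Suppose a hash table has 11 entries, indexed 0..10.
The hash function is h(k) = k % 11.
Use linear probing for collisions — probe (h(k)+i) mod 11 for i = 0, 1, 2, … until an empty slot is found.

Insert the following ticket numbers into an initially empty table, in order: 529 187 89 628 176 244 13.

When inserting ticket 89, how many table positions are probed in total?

529: h=1 → slot 1
187: h=0 → slot 0
89: h=1, probe 1,2 → slot 2
628: h=1, probe 1,2,3 → slot 3
176: h=0, probe 0,1,2,3,4 → slot 4
244: h=2, probe 2,3,4,5 → slot 5
13: h=2, probe 2,3,4,5,6 → slot 6
Table: [187, 529, 89, 628, 176, 244, 13, ., ., ., .]

2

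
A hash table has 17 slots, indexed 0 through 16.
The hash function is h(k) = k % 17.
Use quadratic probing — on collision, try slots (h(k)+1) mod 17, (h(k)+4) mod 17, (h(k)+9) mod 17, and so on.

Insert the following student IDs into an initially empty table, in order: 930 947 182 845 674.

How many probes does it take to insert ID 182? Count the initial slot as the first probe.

3

Insert 930: h=12, slot 12 empty → index 12.
Insert 947: h=12, slot 12 occupied → index 13.
Insert 182: h=12, slots 12,13 occupied → index 16.
Insert 845: h=12, slots 12,13,16 occupied → index 4.
Insert 674: h=11, slot 11 empty → index 11.
Table: [-, -, -, -, 845, -, -, -, -, -, -, 674, 930, 947, -, -, 182]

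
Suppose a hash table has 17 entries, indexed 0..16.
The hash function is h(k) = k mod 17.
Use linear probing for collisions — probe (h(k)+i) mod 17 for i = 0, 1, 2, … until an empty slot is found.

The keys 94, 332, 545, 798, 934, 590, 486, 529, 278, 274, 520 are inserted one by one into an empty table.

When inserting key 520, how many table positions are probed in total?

4

94: h=9 -> slot 9
332: h=9, probe 9,10 -> slot 10
545: h=1 -> slot 1
798: h=16 -> slot 16
934: h=16, probe 16,0 -> slot 0
590: h=12 -> slot 12
486: h=10, probe 10,11 -> slot 11
529: h=2 -> slot 2
278: h=6 -> slot 6
274: h=2, probe 2,3 -> slot 3
520: h=10, probe 10,11,12,13 -> slot 13
Table: [934, 545, 529, 274, —, —, 278, —, —, 94, 332, 486, 590, 520, —, —, 798]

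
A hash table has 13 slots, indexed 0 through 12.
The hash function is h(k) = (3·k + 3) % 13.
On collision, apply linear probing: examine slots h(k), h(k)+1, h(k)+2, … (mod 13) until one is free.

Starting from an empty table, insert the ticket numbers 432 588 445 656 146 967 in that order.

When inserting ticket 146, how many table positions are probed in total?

432 hashes to 12; slot 12 is free → place at 12.
588 hashes to 12; 12 taken → place at 0.
445 hashes to 12; 12,0 taken → place at 1.
656 hashes to 8; slot 8 is free → place at 8.
146 hashes to 12; 12,0,1 taken → place at 2.
967 hashes to 5; slot 5 is free → place at 5.
Table: [588, 445, 146, —, —, 967, —, —, 656, —, —, —, 432]

4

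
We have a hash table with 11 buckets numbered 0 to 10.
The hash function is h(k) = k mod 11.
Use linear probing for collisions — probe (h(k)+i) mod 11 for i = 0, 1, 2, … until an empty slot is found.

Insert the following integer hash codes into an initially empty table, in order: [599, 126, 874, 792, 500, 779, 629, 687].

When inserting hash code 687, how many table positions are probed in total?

Insert 599: h=5, slot 5 empty -> index 5.
Insert 126: h=5, slot 5 occupied -> index 6.
Insert 874: h=5, slots 5,6 occupied -> index 7.
Insert 792: h=0, slot 0 empty -> index 0.
Insert 500: h=5, slots 5,6,7 occupied -> index 8.
Insert 779: h=9, slot 9 empty -> index 9.
Insert 629: h=2, slot 2 empty -> index 2.
Insert 687: h=5, slots 5,6,7,8,9 occupied -> index 10.
Table: [792, ∅, 629, ∅, ∅, 599, 126, 874, 500, 779, 687]

6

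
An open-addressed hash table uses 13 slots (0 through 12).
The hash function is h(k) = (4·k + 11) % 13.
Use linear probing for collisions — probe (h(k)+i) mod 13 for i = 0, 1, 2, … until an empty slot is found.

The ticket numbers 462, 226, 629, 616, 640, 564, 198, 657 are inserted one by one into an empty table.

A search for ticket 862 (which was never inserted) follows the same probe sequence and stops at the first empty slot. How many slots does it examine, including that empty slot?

462 hashes to 0; slot 0 is free → place at 0.
226 hashes to 5; slot 5 is free → place at 5.
629 hashes to 5; 5 taken → place at 6.
616 hashes to 5; 5,6 taken → place at 7.
640 hashes to 10; slot 10 is free → place at 10.
564 hashes to 5; 5,6,7 taken → place at 8.
198 hashes to 10; 10 taken → place at 11.
657 hashes to 0; 0 taken → place at 1.
Table: [462, 657, -, -, -, 226, 629, 616, 564, -, 640, 198, -]
Lookup 862: h=1, probe 1,2 → slot 2 empty, not found.

2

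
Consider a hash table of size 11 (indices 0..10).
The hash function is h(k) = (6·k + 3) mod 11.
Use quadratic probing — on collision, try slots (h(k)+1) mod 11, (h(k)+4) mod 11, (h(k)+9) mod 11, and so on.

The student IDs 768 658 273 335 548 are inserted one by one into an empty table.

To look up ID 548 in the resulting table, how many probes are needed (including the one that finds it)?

768 hashes to 2; slot 2 is free -> place at 2.
658 hashes to 2; 2 taken -> place at 3.
273 hashes to 2; 2,3 taken -> place at 6.
335 hashes to 0; slot 0 is free -> place at 0.
548 hashes to 2; 2,3,6,0 taken -> place at 7.
Table: [335, -, 768, 658, -, -, 273, 548, -, -, -]
Lookup 548: h=2, probe 2,3,6,0,7 → found at 7.

5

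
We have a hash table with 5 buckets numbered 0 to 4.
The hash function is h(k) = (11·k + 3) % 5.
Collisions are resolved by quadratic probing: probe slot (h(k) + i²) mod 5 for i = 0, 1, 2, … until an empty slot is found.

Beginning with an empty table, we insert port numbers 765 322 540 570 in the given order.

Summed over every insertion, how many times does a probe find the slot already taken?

765 hashes to 3; slot 3 is free => place at 3.
322 hashes to 0; slot 0 is free => place at 0.
540 hashes to 3; 3 taken => place at 4.
570 hashes to 3; 3,4 taken => place at 2.
Table: [322, _, 570, 765, 540]

3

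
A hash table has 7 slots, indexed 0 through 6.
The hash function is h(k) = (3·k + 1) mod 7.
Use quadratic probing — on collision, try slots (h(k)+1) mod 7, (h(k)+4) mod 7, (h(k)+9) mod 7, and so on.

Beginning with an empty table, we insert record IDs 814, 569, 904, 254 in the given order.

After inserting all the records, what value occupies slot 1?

569

814 hashes to 0; slot 0 is free -> place at 0.
569 hashes to 0; 0 taken -> place at 1.
904 hashes to 4; slot 4 is free -> place at 4.
254 hashes to 0; 0,1,4 taken -> place at 2.
Table: [814, 569, 254, ., 904, ., .]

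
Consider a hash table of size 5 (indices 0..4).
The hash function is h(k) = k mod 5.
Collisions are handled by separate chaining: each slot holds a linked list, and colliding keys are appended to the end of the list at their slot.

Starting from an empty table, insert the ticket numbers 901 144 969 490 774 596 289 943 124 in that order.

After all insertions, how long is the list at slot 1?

2

901 -> bucket 1
144 -> bucket 4
969 -> bucket 4 (collision)
490 -> bucket 0
774 -> bucket 4 (collision)
596 -> bucket 1 (collision)
289 -> bucket 4 (collision)
943 -> bucket 3
124 -> bucket 4 (collision)
Final buckets:
0: 490
1: 901 -> 596
2: .
3: 943
4: 144 -> 969 -> 774 -> 289 -> 124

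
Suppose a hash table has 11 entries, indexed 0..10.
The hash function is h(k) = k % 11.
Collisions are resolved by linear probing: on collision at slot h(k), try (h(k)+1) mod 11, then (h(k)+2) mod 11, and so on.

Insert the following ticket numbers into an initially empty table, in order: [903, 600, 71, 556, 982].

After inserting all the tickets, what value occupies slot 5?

71

Insert 903: h=1, slot 1 empty => index 1.
Insert 600: h=6, slot 6 empty => index 6.
Insert 71: h=5, slot 5 empty => index 5.
Insert 556: h=6, slot 6 occupied => index 7.
Insert 982: h=3, slot 3 empty => index 3.
Table: [_, 903, _, 982, _, 71, 600, 556, _, _, _]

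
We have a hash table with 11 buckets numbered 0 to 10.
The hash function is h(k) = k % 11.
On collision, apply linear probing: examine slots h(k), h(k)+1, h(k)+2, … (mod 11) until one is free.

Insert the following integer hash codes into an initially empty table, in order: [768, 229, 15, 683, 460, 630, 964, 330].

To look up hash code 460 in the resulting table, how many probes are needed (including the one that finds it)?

3

768 hashes to 9; slot 9 is free → place at 9.
229 hashes to 9; 9 taken → place at 10.
15 hashes to 4; slot 4 is free → place at 4.
683 hashes to 1; slot 1 is free → place at 1.
460 hashes to 9; 9,10 taken → place at 0.
630 hashes to 3; slot 3 is free → place at 3.
964 hashes to 7; slot 7 is free → place at 7.
330 hashes to 0; 0,1 taken → place at 2.
Table: [460, 683, 330, 630, 15, —, —, 964, —, 768, 229]
Lookup 460: h=9, probe 9,10,0 → found at 0.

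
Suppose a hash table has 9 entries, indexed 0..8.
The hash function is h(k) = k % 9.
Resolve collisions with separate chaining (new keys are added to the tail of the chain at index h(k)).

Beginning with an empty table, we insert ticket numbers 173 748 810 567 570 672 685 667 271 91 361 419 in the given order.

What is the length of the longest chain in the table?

6

173 → bucket 2
748 → bucket 1
810 → bucket 0
567 → bucket 0 (collision)
570 → bucket 3
672 → bucket 6
685 → bucket 1 (collision)
667 → bucket 1 (collision)
271 → bucket 1 (collision)
91 → bucket 1 (collision)
361 → bucket 1 (collision)
419 → bucket 5
Final buckets:
0: 810 -> 567
1: 748 -> 685 -> 667 -> 271 -> 91 -> 361
2: 173
3: 570
4: ∅
5: 419
6: 672
7: ∅
8: ∅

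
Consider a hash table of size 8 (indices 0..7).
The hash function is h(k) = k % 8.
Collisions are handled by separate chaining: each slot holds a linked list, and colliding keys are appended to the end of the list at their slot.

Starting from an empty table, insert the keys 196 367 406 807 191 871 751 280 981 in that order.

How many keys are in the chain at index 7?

196 -> bucket 4
367 -> bucket 7
406 -> bucket 6
807 -> bucket 7 (collision)
191 -> bucket 7 (collision)
871 -> bucket 7 (collision)
751 -> bucket 7 (collision)
280 -> bucket 0
981 -> bucket 5
Final buckets:
0: 280
1: —
2: —
3: —
4: 196
5: 981
6: 406
7: 367 -> 807 -> 191 -> 871 -> 751

5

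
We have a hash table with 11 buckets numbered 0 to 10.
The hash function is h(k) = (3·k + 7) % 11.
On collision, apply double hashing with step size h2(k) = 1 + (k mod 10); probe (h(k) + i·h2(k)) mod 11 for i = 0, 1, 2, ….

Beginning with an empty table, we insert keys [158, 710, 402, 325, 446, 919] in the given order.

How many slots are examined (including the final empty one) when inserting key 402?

158: h=8 -> slot 8
710: h=3 -> slot 3
402: h=3, h2=3, probe 3,6 -> slot 6
325: h=3, h2=6, probe 3,9 -> slot 9
446: h=3, h2=7, probe 3,10 -> slot 10
919: h=3, h2=10, probe 3,2 -> slot 2
Table: [—, —, 919, 710, —, —, 402, —, 158, 325, 446]

2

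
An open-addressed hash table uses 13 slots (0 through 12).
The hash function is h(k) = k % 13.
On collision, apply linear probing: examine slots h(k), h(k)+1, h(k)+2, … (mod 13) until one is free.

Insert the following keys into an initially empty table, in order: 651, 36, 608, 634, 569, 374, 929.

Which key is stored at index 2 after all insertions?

374

651 hashes to 1; slot 1 is free → place at 1.
36 hashes to 10; slot 10 is free → place at 10.
608 hashes to 10; 10 taken → place at 11.
634 hashes to 10; 10,11 taken → place at 12.
569 hashes to 10; 10,11,12 taken → place at 0.
374 hashes to 10; 10,11,12,0,1 taken → place at 2.
929 hashes to 6; slot 6 is free → place at 6.
Table: [569, 651, 374, —, —, —, 929, —, —, —, 36, 608, 634]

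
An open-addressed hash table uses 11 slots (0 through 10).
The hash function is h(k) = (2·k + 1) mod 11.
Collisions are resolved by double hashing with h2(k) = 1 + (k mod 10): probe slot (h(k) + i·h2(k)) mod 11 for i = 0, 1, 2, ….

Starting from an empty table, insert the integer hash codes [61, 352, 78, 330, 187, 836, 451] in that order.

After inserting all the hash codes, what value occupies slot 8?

61 hashes to 2; slot 2 is free -> place at 2.
352 hashes to 1; slot 1 is free -> place at 1.
78 hashes to 3; slot 3 is free -> place at 3.
330 hashes to 1, h2=1; 1,2,3 taken -> place at 4.
187 hashes to 1, h2=8; 1 taken -> place at 9.
836 hashes to 1, h2=7; 1 taken -> place at 8.
451 hashes to 1, h2=2; 1,3 taken -> place at 5.
Table: [∅, 352, 61, 78, 330, 451, ∅, ∅, 836, 187, ∅]

836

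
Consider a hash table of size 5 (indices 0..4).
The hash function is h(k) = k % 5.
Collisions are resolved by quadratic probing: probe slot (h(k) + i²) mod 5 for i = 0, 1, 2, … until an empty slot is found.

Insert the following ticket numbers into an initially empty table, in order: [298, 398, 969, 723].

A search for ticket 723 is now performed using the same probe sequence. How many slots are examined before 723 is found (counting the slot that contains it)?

298: h=3 -> slot 3
398: h=3, probe 3,4 -> slot 4
969: h=4, probe 4,0 -> slot 0
723: h=3, probe 3,4,2 -> slot 2
Table: [969, -, 723, 298, 398]
Lookup 723: h=3, probe 3,4,2 → found at 2.

3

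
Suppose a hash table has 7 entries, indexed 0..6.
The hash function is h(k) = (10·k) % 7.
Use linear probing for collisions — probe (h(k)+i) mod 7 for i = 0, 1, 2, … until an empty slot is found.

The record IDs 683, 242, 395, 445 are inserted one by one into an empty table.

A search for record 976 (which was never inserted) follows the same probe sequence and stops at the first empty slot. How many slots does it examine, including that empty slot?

683 hashes to 5; slot 5 is free -> place at 5.
242 hashes to 5; 5 taken -> place at 6.
395 hashes to 2; slot 2 is free -> place at 2.
445 hashes to 5; 5,6 taken -> place at 0.
Table: [445, —, 395, —, —, 683, 242]
Lookup 976: h=2, probe 2,3 → slot 3 empty, not found.

2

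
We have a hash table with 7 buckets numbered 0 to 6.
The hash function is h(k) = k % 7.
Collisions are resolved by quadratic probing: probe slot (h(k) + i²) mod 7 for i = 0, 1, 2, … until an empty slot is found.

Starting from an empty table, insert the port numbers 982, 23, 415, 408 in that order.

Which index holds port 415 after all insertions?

Insert 982: h=2, slot 2 empty => index 2.
Insert 23: h=2, slot 2 occupied => index 3.
Insert 415: h=2, slots 2,3 occupied => index 6.
Insert 408: h=2, slots 2,3,6 occupied => index 4.
Table: [., ., 982, 23, 408, ., 415]

6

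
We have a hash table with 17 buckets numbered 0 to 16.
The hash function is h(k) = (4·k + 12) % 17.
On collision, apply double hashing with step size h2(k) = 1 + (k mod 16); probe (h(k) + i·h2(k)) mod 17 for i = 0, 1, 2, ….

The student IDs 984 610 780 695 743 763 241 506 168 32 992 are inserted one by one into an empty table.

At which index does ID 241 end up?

11

984 hashes to 4; slot 4 is free -> place at 4.
610 hashes to 4, h2=3; 4 taken -> place at 7.
780 hashes to 4, h2=13; 4 taken -> place at 0.
695 hashes to 4, h2=8; 4 taken -> place at 12.
743 hashes to 9; slot 9 is free -> place at 9.
763 hashes to 4, h2=12; 4 taken -> place at 16.
241 hashes to 7, h2=2; 7,9 taken -> place at 11.
506 hashes to 13; slot 13 is free -> place at 13.
168 hashes to 4, h2=9; 4,13 taken -> place at 5.
32 hashes to 4, h2=1; 4,5 taken -> place at 6.
992 hashes to 2; slot 2 is free -> place at 2.
Table: [780, ∅, 992, ∅, 984, 168, 32, 610, ∅, 743, ∅, 241, 695, 506, ∅, ∅, 763]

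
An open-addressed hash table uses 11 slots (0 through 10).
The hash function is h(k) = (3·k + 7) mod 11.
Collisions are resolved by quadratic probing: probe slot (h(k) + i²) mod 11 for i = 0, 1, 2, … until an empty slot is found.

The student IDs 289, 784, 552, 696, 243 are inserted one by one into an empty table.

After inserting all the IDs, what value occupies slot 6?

784

Insert 289: h=5, slot 5 empty -> index 5.
Insert 784: h=5, slot 5 occupied -> index 6.
Insert 552: h=2, slot 2 empty -> index 2.
Insert 696: h=5, slots 5,6 occupied -> index 9.
Insert 243: h=10, slot 10 empty -> index 10.
Table: [_, _, 552, _, _, 289, 784, _, _, 696, 243]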